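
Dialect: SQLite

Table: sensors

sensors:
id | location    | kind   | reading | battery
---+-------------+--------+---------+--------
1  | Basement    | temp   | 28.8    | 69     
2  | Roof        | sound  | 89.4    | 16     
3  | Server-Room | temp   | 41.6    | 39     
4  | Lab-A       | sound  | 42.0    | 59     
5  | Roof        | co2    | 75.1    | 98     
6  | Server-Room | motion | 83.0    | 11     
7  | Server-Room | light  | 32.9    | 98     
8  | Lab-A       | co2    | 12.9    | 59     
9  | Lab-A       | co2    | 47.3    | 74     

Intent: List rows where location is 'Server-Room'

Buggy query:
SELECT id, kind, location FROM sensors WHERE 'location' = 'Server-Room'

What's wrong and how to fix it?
Bug: 'location' in single quotes is a string literal, not the column; the comparison is literal-vs-literal and never true

Fix: Remove the quotes around the column name (or use double quotes for an identifier)

Corrected query:
SELECT id, kind, location FROM sensors WHERE location = 'Server-Room'

Result:
id | kind   | location   
---+--------+------------
3  | temp   | Server-Room
6  | motion | Server-Room
7  | light  | Server-Room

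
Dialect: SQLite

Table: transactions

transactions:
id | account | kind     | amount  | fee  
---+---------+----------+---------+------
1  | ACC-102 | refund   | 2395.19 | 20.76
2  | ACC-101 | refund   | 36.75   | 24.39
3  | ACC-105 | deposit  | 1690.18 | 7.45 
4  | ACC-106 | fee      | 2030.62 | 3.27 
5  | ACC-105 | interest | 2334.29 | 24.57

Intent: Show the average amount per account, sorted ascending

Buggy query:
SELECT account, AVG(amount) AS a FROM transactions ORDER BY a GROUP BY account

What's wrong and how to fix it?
Bug: ORDER BY appears before GROUP BY; SQL clause order requires GROUP BY first

Fix: Reorder: SELECT … FROM … GROUP BY … ORDER BY …

Corrected query:
SELECT account, AVG(amount) AS a FROM transactions GROUP BY account ORDER BY a

Result:
account | a       
--------+---------
ACC-101 | 36.75   
ACC-105 | 2012.235
ACC-106 | 2030.62 
ACC-102 | 2395.19 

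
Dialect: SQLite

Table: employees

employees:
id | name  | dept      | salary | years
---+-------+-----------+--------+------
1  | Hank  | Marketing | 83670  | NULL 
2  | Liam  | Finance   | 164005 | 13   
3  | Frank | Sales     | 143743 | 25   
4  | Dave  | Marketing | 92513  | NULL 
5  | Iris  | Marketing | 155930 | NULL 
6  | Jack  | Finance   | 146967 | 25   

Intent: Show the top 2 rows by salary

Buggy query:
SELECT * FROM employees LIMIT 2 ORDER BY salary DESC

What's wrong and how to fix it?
Bug: ORDER BY cannot follow LIMIT; LIMIT is the final clause

Fix: Swap the clauses: ORDER BY first, then LIMIT

Corrected query:
SELECT * FROM employees ORDER BY salary DESC LIMIT 2

Result:
id | name | dept      | salary | years
---+------+-----------+--------+------
2  | Liam | Finance   | 164005 | 13   
5  | Iris | Marketing | 155930 | NULL 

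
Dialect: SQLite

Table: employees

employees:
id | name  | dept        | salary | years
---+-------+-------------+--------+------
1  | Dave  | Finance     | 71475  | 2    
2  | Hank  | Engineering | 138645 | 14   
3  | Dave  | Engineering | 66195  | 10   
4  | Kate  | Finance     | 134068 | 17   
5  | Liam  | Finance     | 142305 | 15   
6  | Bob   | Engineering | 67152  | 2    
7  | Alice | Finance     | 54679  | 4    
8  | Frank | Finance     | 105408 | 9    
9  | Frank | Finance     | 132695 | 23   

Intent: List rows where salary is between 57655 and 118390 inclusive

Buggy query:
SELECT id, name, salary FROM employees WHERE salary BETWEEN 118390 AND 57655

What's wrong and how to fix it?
Bug: The bounds are reversed; BETWEEN a AND b requires a <= b to match anything

Fix: Write BETWEEN 57655 AND 118390

Corrected query:
SELECT id, name, salary FROM employees WHERE salary BETWEEN 57655 AND 118390

Result:
id | name  | salary
---+-------+-------
1  | Dave  | 71475 
3  | Dave  | 66195 
6  | Bob   | 67152 
8  | Frank | 105408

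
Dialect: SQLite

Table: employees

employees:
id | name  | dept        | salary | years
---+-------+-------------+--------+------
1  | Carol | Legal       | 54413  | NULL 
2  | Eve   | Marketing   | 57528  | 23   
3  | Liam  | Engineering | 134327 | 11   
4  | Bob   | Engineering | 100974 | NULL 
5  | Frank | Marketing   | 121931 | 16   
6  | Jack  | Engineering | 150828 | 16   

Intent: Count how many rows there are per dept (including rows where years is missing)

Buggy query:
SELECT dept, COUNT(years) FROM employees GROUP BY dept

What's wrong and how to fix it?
Bug: COUNT(years) skips NULLs, so groups with missing years are undercounted

Fix: Use COUNT(*) to count all rows regardless of NULL

Corrected query:
SELECT dept, COUNT(*) FROM employees GROUP BY dept

Result:
dept        | COUNT(*)
------------+---------
Engineering | 3       
Legal       | 1       
Marketing   | 2       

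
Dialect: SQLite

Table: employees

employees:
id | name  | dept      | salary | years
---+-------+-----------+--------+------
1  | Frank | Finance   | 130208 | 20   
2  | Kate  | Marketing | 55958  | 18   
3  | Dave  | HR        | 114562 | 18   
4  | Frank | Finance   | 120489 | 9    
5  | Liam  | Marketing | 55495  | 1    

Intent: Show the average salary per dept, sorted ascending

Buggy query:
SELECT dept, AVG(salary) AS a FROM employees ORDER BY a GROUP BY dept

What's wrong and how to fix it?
Bug: ORDER BY appears before GROUP BY; SQL clause order requires GROUP BY first

Fix: Reorder: SELECT … FROM … GROUP BY … ORDER BY …

Corrected query:
SELECT dept, AVG(salary) AS a FROM employees GROUP BY dept ORDER BY a

Result:
dept      | a       
----------+---------
Marketing | 55726.5 
HR        | 114562  
Finance   | 125348.5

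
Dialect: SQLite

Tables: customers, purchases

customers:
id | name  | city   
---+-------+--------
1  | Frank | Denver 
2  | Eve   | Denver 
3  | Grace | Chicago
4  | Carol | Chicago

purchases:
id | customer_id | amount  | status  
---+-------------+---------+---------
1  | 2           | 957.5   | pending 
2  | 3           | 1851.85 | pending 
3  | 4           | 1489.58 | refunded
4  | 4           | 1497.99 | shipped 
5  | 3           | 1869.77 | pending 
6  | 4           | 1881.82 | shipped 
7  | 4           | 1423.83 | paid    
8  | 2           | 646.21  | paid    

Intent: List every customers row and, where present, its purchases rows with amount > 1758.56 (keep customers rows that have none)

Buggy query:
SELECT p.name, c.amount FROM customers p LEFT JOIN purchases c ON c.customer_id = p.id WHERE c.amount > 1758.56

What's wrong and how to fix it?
Bug: Filtering c.amount in WHERE discards the NULL rows produced by LEFT JOIN, turning it into an inner join

Fix: Put 'c.amount > 1758.56' in the JOIN's ON clause instead of WHERE

Corrected query:
SELECT p.name, c.amount FROM customers p LEFT JOIN purchases c ON c.customer_id = p.id AND c.amount > 1758.56

Result:
name  | amount 
------+--------
Frank | NULL   
Eve   | NULL   
Grace | 1851.85
Grace | 1869.77
Carol | 1881.82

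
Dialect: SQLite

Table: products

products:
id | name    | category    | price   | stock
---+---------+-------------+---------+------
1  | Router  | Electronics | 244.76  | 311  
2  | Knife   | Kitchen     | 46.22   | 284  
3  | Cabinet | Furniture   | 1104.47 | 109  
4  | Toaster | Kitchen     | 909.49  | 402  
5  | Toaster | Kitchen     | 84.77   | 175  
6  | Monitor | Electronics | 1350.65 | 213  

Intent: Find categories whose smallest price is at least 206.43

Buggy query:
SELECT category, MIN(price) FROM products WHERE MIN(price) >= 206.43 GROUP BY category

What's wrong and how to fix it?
Bug: Aggregates like MIN are computed per group after WHERE runs

Fix: Use HAVING for the per-group MIN condition

Corrected query:
SELECT category, MIN(price) FROM products GROUP BY category HAVING MIN(price) >= 206.43

Result:
category    | MIN(price)
------------+-----------
Electronics | 244.76    
Furniture   | 1104.47   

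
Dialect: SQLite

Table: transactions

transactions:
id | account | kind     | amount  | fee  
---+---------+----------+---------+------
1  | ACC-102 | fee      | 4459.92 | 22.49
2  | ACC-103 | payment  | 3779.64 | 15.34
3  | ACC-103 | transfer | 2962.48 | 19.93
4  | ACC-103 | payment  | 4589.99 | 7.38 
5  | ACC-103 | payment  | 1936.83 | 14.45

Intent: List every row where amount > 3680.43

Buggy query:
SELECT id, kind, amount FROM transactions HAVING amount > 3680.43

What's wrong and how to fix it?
Bug: This is a non-aggregate query (no GROUP BY, no aggregates), so in SQLite the HAVING clause is invalid here; a row-level condition belongs in WHERE

Fix: Replace HAVING with WHERE since the condition applies to individual rows

Corrected query:
SELECT id, kind, amount FROM transactions WHERE amount > 3680.43

Result:
id | kind    | amount 
---+---------+--------
1  | fee     | 4459.92
2  | payment | 3779.64
4  | payment | 4589.99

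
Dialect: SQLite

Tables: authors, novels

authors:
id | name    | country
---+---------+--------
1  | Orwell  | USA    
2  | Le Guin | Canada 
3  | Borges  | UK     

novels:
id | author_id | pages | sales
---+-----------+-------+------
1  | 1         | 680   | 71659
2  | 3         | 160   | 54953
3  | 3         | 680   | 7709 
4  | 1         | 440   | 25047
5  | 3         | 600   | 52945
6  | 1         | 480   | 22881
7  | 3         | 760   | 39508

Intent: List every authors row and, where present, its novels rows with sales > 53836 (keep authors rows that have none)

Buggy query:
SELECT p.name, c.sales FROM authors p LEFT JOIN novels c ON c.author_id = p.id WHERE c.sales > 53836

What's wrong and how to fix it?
Bug: A WHERE condition on the right-hand table after LEFT JOIN drops unmatched parents

Fix: Put 'c.sales > 53836' in the JOIN's ON clause instead of WHERE

Corrected query:
SELECT p.name, c.sales FROM authors p LEFT JOIN novels c ON c.author_id = p.id AND c.sales > 53836

Result:
name    | sales
--------+------
Orwell  | 71659
Le Guin | NULL 
Borges  | 54953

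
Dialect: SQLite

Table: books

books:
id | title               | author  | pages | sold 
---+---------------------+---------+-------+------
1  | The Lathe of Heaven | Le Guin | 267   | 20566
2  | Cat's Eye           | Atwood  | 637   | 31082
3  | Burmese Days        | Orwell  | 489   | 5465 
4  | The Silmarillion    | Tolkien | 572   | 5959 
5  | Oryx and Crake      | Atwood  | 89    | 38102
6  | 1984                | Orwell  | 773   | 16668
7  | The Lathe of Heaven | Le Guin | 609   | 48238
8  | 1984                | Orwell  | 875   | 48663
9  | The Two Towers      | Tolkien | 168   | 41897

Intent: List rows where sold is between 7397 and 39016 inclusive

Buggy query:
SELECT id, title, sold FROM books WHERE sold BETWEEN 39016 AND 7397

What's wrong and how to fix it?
Bug: BETWEEN expects the lower bound first; with 39016 AND 7397 the range is empty

Fix: Write BETWEEN 7397 AND 39016

Corrected query:
SELECT id, title, sold FROM books WHERE sold BETWEEN 7397 AND 39016

Result:
id | title               | sold 
---+---------------------+------
1  | The Lathe of Heaven | 20566
2  | Cat's Eye           | 31082
5  | Oryx and Crake      | 38102
6  | 1984                | 16668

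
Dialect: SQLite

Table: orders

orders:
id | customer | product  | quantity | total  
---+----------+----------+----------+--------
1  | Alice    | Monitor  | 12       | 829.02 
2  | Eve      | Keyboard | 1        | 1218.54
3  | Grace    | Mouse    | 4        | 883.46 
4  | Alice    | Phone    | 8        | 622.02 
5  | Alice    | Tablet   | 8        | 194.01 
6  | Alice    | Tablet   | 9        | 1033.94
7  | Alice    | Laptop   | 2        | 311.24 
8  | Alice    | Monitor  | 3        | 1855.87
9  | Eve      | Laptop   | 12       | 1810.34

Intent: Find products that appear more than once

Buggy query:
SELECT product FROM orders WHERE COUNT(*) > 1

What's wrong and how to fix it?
Bug: COUNT(*) is an aggregate and cannot be used in WHERE

Fix: Group first, then use HAVING for the count condition

Corrected query:
SELECT product FROM orders GROUP BY product HAVING COUNT(*) > 1

Result:
product
-------
Laptop 
Monitor
Tablet 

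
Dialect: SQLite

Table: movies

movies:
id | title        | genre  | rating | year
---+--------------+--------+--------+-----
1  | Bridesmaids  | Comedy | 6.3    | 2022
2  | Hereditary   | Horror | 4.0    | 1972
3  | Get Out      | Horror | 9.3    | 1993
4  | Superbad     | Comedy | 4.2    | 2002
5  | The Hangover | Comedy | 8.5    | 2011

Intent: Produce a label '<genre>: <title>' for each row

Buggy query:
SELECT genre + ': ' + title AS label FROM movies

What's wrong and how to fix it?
Bug: SQLite uses || for string concatenation; + coerces text to numbers (yielding 0)

Fix: Replace + with || to concatenate text

Corrected query:
SELECT genre || ': ' || title AS label FROM movies

Result:
label               
--------------------
Comedy: Bridesmaids 
Horror: Hereditary  
Horror: Get Out     
Comedy: Superbad    
Comedy: The Hangover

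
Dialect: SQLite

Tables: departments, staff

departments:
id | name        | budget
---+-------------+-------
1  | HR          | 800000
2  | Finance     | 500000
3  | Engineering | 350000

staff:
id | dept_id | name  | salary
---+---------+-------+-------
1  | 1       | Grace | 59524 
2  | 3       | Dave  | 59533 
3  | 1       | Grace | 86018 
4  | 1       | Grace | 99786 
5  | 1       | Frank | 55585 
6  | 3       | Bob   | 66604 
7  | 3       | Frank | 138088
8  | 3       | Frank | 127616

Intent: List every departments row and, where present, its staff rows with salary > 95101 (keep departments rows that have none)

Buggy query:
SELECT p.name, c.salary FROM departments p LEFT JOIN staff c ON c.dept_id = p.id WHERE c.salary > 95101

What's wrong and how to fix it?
Bug: A WHERE condition on the right-hand table after LEFT JOIN drops unmatched parents

Fix: Put 'c.salary > 95101' in the JOIN's ON clause instead of WHERE

Corrected query:
SELECT p.name, c.salary FROM departments p LEFT JOIN staff c ON c.dept_id = p.id AND c.salary > 95101

Result:
name        | salary
------------+-------
HR          | 99786 
Finance     | NULL  
Engineering | 127616
Engineering | 138088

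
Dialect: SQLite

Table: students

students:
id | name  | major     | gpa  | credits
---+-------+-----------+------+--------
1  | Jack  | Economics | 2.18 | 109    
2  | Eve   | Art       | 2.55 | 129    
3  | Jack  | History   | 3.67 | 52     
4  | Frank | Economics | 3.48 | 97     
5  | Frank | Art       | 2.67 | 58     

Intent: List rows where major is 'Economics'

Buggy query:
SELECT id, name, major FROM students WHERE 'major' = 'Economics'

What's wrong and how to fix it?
Bug: 'major' in single quotes is a string literal, not the column; the comparison is literal-vs-literal and never true

Fix: Remove the quotes around the column name (or use double quotes for an identifier)

Corrected query:
SELECT id, name, major FROM students WHERE major = 'Economics'

Result:
id | name  | major    
---+-------+----------
1  | Jack  | Economics
4  | Frank | Economics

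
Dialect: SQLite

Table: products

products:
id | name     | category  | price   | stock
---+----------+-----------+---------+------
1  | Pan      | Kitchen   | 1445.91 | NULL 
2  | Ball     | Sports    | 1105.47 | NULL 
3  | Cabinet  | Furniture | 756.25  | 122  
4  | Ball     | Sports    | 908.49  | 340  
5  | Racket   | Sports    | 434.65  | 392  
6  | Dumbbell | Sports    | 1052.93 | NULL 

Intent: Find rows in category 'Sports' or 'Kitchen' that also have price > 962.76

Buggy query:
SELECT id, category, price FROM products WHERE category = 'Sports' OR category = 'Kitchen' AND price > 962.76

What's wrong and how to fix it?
Bug: Without parentheses, AND is evaluated before OR, so the price filter only applies to the 'Kitchen' branch

Fix: Group the OR with parentheses (or use IN), then AND the threshold

Corrected query:
SELECT id, category, price FROM products WHERE (category = 'Sports' OR category = 'Kitchen') AND price > 962.76

Result:
id | category | price  
---+----------+--------
1  | Kitchen  | 1445.91
2  | Sports   | 1105.47
6  | Sports   | 1052.93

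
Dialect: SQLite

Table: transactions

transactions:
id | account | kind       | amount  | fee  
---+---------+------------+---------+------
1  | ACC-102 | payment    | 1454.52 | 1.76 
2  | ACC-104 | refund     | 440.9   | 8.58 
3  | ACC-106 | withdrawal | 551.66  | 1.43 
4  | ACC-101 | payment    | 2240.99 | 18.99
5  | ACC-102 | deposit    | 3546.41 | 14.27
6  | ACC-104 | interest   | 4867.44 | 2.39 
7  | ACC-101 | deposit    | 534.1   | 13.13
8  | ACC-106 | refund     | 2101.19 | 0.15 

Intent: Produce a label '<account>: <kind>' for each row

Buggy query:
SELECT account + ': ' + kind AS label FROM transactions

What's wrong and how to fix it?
Bug: SQLite uses || for string concatenation; + coerces text to numbers (yielding 0)

Fix: Replace + with || to concatenate text

Corrected query:
SELECT account || ': ' || kind AS label FROM transactions

Result:
label              
-------------------
ACC-102: payment   
ACC-104: refund    
ACC-106: withdrawal
ACC-101: payment   
ACC-102: deposit   
ACC-104: interest  
ACC-101: deposit   
ACC-106: refund    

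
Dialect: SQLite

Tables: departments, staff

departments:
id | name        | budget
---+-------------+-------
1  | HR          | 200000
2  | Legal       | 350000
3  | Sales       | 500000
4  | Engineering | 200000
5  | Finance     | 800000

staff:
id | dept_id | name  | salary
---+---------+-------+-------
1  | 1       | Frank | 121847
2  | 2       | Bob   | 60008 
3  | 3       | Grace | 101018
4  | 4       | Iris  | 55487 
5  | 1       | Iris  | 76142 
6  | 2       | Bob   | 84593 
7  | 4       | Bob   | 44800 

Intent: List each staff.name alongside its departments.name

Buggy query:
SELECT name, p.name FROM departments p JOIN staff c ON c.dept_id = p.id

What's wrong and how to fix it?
Bug: 'name' exists in both joined tables, so the database can't tell which one is meant

Fix: Qualify the column with its table alias (c.name)

Corrected query:
SELECT c.name, p.name FROM departments p JOIN staff c ON c.dept_id = p.id

Result:
name  | name       
------+------------
Frank | HR         
Bob   | Legal      
Grace | Sales      
Iris  | Engineering
Iris  | HR         
Bob   | Legal      
Bob   | Engineering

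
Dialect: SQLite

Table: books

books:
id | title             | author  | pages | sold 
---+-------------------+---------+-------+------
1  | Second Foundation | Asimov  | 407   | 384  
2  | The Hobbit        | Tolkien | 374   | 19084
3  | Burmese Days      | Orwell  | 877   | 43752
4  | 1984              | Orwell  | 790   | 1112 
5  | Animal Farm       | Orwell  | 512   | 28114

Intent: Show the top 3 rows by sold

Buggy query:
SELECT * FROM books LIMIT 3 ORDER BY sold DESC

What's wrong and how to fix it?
Bug: ORDER BY cannot follow LIMIT; LIMIT is the final clause

Fix: Swap the clauses: ORDER BY first, then LIMIT

Corrected query:
SELECT * FROM books ORDER BY sold DESC LIMIT 3

Result:
id | title        | author  | pages | sold 
---+--------------+---------+-------+------
3  | Burmese Days | Orwell  | 877   | 43752
5  | Animal Farm  | Orwell  | 512   | 28114
2  | The Hobbit   | Tolkien | 374   | 19084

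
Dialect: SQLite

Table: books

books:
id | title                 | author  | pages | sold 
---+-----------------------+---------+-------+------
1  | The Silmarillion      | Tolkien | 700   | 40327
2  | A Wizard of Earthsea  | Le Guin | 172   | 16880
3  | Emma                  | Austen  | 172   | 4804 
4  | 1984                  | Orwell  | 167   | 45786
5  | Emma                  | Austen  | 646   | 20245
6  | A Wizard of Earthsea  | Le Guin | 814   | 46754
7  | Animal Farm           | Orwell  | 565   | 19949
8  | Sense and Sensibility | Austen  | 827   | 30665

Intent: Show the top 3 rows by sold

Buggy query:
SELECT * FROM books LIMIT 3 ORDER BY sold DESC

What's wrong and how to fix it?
Bug: LIMIT must come after ORDER BY

Fix: Swap the clauses: ORDER BY first, then LIMIT

Corrected query:
SELECT * FROM books ORDER BY sold DESC LIMIT 3

Result:
id | title                | author  | pages | sold 
---+----------------------+---------+-------+------
6  | A Wizard of Earthsea | Le Guin | 814   | 46754
4  | 1984                 | Orwell  | 167   | 45786
1  | The Silmarillion     | Tolkien | 700   | 40327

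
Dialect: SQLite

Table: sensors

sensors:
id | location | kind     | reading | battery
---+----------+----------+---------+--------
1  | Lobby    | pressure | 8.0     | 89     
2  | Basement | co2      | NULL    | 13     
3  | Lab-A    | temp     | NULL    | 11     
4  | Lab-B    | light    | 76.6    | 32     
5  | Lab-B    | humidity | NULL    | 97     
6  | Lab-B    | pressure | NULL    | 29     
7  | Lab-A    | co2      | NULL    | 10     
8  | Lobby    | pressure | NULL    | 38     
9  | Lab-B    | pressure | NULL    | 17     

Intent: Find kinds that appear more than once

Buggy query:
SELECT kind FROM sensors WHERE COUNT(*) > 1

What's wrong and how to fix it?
Bug: WHERE can't reference COUNT(*); aggregates are computed after WHERE

Fix: GROUP BY kind, then filter groups with HAVING COUNT(*) > 1

Corrected query:
SELECT kind FROM sensors GROUP BY kind HAVING COUNT(*) > 1

Result:
kind    
--------
co2     
pressure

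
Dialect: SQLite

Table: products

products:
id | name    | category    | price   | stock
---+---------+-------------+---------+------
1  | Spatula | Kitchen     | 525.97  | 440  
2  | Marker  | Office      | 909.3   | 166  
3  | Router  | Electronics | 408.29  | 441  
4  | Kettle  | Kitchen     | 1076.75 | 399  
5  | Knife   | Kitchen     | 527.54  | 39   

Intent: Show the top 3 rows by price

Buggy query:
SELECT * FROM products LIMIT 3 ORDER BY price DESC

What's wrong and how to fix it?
Bug: ORDER BY cannot follow LIMIT; LIMIT is the final clause

Fix: Sort with ORDER BY, then apply LIMIT

Corrected query:
SELECT * FROM products ORDER BY price DESC LIMIT 3

Result:
id | name   | category | price   | stock
---+--------+----------+---------+------
4  | Kettle | Kitchen  | 1076.75 | 399  
2  | Marker | Office   | 909.3   | 166  
5  | Knife  | Kitchen  | 527.54  | 39   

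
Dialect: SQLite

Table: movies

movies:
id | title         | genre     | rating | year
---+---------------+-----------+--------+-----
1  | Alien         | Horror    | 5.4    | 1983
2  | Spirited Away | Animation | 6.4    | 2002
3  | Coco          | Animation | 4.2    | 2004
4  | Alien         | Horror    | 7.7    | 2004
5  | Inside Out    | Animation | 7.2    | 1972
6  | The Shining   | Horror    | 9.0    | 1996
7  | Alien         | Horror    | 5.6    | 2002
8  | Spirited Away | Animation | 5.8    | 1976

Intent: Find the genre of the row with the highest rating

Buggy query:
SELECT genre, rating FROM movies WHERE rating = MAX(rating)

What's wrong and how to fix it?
Bug: MAX(rating) is an aggregate and cannot be used directly in WHERE

Fix: Wrap MAX in a scalar subquery so WHERE compares against a single value

Corrected query:
SELECT genre, rating FROM movies WHERE rating = (SELECT MAX(rating) FROM movies)

Result:
genre  | rating
-------+-------
Horror | 9     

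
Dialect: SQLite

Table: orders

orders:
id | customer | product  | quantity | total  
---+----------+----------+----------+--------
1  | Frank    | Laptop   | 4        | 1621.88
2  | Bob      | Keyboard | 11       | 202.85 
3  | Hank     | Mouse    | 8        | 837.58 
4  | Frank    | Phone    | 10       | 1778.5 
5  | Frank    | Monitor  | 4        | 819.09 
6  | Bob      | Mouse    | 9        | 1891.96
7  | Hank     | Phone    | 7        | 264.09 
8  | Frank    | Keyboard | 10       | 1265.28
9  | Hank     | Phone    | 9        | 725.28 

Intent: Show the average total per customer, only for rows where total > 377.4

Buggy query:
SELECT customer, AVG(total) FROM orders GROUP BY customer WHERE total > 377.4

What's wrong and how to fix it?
Bug: Row-level WHERE must come before GROUP BY in the clause order

Fix: Move the WHERE clause before GROUP BY

Corrected query:
SELECT customer, AVG(total) FROM orders WHERE total > 377.4 GROUP BY customer

Result:
customer | AVG(total)
---------+-----------
Bob      | 1891.96   
Frank    | 1371.1875 
Hank     | 781.43    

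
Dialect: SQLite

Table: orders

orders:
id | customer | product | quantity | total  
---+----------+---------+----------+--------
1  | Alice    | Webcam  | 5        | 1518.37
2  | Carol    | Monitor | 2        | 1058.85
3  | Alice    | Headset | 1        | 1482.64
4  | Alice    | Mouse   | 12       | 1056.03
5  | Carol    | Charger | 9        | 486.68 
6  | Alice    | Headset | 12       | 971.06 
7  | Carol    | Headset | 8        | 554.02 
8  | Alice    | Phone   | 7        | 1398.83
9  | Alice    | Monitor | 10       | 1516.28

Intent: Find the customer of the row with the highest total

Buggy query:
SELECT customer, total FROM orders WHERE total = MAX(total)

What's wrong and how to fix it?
Bug: MAX(total) is an aggregate and cannot be used directly in WHERE

Fix: Use a subquery: WHERE total = (SELECT MAX(total) FROM orders)

Corrected query:
SELECT customer, total FROM orders WHERE total = (SELECT MAX(total) FROM orders)

Result:
customer | total  
---------+--------
Alice    | 1518.37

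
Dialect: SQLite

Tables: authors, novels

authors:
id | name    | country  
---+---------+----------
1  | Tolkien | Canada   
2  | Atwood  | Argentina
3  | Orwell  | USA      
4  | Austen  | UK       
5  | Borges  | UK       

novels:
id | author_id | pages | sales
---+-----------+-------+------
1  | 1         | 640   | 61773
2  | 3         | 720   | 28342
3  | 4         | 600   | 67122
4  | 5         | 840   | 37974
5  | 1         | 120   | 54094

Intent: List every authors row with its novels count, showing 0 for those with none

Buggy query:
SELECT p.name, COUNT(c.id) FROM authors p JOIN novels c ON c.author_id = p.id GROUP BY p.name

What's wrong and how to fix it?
Bug: An inner join excludes parents with zero children

Fix: Use LEFT JOIN so parents without children still appear (COUNT(c.id) gives 0)

Corrected query:
SELECT p.name, COUNT(c.id) FROM authors p LEFT JOIN novels c ON c.author_id = p.id GROUP BY p.name

Result:
name    | COUNT(c.id)
--------+------------
Atwood  | 0          
Austen  | 1          
Borges  | 1          
Orwell  | 1          
Tolkien | 2          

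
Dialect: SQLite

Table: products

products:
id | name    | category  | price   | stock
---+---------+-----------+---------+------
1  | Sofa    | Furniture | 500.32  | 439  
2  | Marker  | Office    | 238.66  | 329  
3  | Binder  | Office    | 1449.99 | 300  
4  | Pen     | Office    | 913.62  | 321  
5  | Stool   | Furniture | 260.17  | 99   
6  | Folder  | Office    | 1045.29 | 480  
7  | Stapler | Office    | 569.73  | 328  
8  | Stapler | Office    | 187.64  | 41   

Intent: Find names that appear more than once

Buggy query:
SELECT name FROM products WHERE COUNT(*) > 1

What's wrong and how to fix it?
Bug: COUNT(*) is an aggregate and cannot be used in WHERE

Fix: Group first, then use HAVING for the count condition

Corrected query:
SELECT name FROM products GROUP BY name HAVING COUNT(*) > 1

Result:
name   
-------
Stapler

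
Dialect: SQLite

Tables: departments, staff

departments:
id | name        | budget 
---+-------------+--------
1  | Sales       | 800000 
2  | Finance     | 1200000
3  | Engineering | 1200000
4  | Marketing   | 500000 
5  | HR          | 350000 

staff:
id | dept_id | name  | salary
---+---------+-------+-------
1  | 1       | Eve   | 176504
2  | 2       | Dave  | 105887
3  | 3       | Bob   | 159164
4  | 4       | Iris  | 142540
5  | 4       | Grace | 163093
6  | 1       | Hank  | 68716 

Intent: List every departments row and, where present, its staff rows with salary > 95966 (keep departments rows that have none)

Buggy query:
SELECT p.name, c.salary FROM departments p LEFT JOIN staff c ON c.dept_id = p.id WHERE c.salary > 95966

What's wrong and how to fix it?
Bug: A WHERE condition on the right-hand table after LEFT JOIN drops unmatched parents

Fix: Move the right-table condition into the ON clause so unmatched parents are kept

Corrected query:
SELECT p.name, c.salary FROM departments p LEFT JOIN staff c ON c.dept_id = p.id AND c.salary > 95966

Result:
name        | salary
------------+-------
Sales       | 176504
Finance     | 105887
Engineering | 159164
Marketing   | 142540
Marketing   | 163093
HR          | NULL  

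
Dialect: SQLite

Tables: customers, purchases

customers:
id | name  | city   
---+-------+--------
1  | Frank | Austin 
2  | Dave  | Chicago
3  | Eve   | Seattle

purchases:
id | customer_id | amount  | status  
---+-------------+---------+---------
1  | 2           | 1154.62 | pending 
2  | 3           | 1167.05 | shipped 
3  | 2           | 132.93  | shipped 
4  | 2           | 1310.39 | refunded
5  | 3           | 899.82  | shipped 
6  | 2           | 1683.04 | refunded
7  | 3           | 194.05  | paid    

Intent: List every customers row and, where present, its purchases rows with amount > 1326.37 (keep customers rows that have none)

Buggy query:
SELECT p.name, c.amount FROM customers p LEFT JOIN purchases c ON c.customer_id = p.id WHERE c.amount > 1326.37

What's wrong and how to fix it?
Bug: A WHERE condition on the right-hand table after LEFT JOIN drops unmatched parents

Fix: Move the right-table condition into the ON clause so unmatched parents are kept

Corrected query:
SELECT p.name, c.amount FROM customers p LEFT JOIN purchases c ON c.customer_id = p.id AND c.amount > 1326.37

Result:
name  | amount 
------+--------
Frank | NULL   
Dave  | 1683.04
Eve   | NULL   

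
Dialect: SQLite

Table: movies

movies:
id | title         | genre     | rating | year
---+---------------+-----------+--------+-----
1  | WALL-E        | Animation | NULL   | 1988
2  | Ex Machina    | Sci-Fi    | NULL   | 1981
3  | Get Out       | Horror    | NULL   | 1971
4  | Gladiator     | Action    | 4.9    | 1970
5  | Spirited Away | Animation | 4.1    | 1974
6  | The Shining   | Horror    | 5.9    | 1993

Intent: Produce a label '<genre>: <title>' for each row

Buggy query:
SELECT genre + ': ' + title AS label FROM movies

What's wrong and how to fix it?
Bug: '+' is numeric addition; on text columns SQLite converts them to 0 instead of concatenating

Fix: Replace + with || to concatenate text

Corrected query:
SELECT genre || ': ' || title AS label FROM movies

Result:
label                   
------------------------
Animation: WALL-E       
Sci-Fi: Ex Machina      
Horror: Get Out         
Action: Gladiator       
Animation: Spirited Away
Horror: The Shining     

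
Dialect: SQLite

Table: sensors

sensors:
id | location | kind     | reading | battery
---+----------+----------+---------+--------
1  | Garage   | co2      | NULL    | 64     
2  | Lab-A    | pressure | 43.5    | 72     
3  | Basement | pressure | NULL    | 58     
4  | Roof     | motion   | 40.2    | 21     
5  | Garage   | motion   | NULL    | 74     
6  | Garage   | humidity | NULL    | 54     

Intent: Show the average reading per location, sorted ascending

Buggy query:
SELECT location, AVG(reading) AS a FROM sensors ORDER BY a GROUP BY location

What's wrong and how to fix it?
Bug: ORDER BY appears before GROUP BY; SQL clause order requires GROUP BY first

Fix: Reorder: SELECT … FROM … GROUP BY … ORDER BY …

Corrected query:
SELECT location, AVG(reading) AS a FROM sensors GROUP BY location ORDER BY a

Result:
location | a   
---------+-----
Basement | NULL
Garage   | NULL
Roof     | 40.2
Lab-A    | 43.5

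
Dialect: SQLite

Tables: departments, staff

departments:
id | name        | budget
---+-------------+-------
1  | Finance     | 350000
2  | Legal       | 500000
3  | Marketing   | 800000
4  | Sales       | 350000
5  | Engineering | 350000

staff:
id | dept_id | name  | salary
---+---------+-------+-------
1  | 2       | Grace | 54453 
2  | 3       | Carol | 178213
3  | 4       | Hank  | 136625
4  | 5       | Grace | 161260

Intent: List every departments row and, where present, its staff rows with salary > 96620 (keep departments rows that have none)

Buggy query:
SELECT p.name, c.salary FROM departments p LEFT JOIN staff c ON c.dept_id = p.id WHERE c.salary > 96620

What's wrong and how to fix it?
Bug: A WHERE condition on the right-hand table after LEFT JOIN drops unmatched parents

Fix: Move the right-table condition into the ON clause so unmatched parents are kept

Corrected query:
SELECT p.name, c.salary FROM departments p LEFT JOIN staff c ON c.dept_id = p.id AND c.salary > 96620

Result:
name        | salary
------------+-------
Finance     | NULL  
Legal       | NULL  
Marketing   | 178213
Sales       | 136625
Engineering | 161260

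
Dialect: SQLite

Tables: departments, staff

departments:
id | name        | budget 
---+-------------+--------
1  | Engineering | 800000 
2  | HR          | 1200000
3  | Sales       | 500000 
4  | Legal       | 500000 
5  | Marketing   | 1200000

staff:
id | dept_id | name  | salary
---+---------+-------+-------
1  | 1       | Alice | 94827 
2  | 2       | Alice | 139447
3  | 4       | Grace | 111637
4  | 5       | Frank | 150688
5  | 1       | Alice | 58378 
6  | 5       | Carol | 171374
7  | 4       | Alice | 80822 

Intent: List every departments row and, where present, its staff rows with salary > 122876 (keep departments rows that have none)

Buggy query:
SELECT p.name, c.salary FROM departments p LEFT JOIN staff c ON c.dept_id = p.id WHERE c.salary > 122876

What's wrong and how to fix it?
Bug: A WHERE condition on the right-hand table after LEFT JOIN drops unmatched parents

Fix: Put 'c.salary > 122876' in the JOIN's ON clause instead of WHERE

Corrected query:
SELECT p.name, c.salary FROM departments p LEFT JOIN staff c ON c.dept_id = p.id AND c.salary > 122876

Result:
name        | salary
------------+-------
Engineering | NULL  
HR          | 139447
Sales       | NULL  
Legal       | NULL  
Marketing   | 150688
Marketing   | 171374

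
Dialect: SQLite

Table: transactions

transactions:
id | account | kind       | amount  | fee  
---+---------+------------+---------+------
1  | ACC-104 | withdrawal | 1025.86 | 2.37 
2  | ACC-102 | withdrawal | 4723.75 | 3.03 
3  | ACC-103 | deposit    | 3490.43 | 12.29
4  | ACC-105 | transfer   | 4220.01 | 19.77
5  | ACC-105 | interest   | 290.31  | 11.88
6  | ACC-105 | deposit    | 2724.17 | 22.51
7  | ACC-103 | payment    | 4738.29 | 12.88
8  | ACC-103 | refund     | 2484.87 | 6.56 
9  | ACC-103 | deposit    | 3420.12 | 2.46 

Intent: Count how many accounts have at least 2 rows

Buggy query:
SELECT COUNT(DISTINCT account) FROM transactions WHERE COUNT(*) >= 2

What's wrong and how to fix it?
Bug: WHERE filters individual rows, not groups, so a group-level COUNT is invalid there

Fix: Group first with HAVING COUNT(*) >= 2, then COUNT the resulting groups

Corrected query:
SELECT COUNT(*) FROM (SELECT account FROM transactions GROUP BY account HAVING COUNT(*) >= 2)

Result:
COUNT(*)
--------
2       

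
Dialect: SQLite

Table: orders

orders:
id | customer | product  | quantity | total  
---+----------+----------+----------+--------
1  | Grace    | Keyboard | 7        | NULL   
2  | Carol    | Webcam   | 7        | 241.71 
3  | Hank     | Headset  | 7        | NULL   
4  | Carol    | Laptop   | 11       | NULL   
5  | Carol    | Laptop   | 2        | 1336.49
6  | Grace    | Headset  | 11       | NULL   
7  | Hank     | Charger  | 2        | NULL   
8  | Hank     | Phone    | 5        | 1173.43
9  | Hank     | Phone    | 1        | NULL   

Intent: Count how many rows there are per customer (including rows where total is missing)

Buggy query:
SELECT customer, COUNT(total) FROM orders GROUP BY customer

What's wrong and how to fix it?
Bug: COUNT(total) skips NULLs, so groups with missing total are undercounted

Fix: Use COUNT(*) to count all rows regardless of NULL

Corrected query:
SELECT customer, COUNT(*) FROM orders GROUP BY customer

Result:
customer | COUNT(*)
---------+---------
Carol    | 3       
Grace    | 2       
Hank     | 4       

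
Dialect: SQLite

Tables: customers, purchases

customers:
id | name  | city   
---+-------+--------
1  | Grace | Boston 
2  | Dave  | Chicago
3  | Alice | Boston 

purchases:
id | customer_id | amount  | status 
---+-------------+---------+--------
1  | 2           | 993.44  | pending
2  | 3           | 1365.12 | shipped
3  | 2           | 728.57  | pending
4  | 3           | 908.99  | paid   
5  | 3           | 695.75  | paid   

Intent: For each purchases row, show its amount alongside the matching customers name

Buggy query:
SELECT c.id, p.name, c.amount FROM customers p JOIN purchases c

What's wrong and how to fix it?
Bug: Missing join condition: each purchases row is matched to all customers rows instead of just its own

Fix: Specify the join condition linking the foreign key to the parent id

Corrected query:
SELECT c.id, p.name, c.amount FROM customers p JOIN purchases c ON c.customer_id = p.id

Result:
id | name  | amount 
---+-------+--------
1  | Dave  | 993.44 
2  | Alice | 1365.12
3  | Dave  | 728.57 
4  | Alice | 908.99 
5  | Alice | 695.75 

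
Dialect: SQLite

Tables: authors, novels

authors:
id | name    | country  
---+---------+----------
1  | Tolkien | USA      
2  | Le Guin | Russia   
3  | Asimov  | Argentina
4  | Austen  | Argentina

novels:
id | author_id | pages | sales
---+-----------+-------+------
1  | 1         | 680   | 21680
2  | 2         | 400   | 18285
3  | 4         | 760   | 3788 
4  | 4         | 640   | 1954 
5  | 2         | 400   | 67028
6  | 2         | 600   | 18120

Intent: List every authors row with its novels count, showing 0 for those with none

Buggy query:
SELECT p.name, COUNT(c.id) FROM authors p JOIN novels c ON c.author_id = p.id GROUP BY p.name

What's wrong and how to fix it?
Bug: INNER JOIN drops authors rows that have no matching novels rows

Fix: Use LEFT JOIN so parents without children still appear (COUNT(c.id) gives 0)

Corrected query:
SELECT p.name, COUNT(c.id) FROM authors p LEFT JOIN novels c ON c.author_id = p.id GROUP BY p.name

Result:
name    | COUNT(c.id)
--------+------------
Asimov  | 0          
Austen  | 2          
Le Guin | 3          
Tolkien | 1          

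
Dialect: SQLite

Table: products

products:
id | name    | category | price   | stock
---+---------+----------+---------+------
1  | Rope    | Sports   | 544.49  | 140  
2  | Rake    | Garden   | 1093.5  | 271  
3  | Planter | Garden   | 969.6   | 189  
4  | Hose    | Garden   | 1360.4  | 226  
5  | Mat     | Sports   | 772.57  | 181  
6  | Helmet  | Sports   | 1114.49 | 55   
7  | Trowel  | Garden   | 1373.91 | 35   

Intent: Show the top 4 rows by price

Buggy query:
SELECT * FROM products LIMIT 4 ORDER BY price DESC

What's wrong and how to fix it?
Bug: LIMIT must come after ORDER BY

Fix: Swap the clauses: ORDER BY first, then LIMIT

Corrected query:
SELECT * FROM products ORDER BY price DESC LIMIT 4

Result:
id | name   | category | price   | stock
---+--------+----------+---------+------
7  | Trowel | Garden   | 1373.91 | 35   
4  | Hose   | Garden   | 1360.4  | 226  
6  | Helmet | Sports   | 1114.49 | 55   
2  | Rake   | Garden   | 1093.5  | 271  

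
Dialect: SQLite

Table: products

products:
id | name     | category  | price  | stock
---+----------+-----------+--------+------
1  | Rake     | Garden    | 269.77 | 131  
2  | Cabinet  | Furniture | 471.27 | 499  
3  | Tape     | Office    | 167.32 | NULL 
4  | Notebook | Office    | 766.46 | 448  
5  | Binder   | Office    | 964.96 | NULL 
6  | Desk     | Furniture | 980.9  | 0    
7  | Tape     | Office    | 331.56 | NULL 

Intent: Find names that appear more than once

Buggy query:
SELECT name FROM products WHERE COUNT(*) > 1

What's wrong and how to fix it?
Bug: COUNT(*) is an aggregate and cannot be used in WHERE

Fix: GROUP BY name, then filter groups with HAVING COUNT(*) > 1

Corrected query:
SELECT name FROM products GROUP BY name HAVING COUNT(*) > 1

Result:
name
----
Tape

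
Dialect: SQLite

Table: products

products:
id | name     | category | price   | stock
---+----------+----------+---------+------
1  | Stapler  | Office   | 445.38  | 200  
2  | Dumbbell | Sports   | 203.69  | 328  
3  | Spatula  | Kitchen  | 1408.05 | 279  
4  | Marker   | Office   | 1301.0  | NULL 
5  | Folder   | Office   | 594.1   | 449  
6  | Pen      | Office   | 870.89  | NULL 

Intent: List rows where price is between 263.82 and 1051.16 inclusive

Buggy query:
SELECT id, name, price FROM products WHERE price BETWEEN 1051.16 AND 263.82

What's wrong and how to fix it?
Bug: The bounds are reversed; BETWEEN a AND b requires a <= b to match anything

Fix: Write BETWEEN 263.82 AND 1051.16

Corrected query:
SELECT id, name, price FROM products WHERE price BETWEEN 263.82 AND 1051.16

Result:
id | name    | price 
---+---------+-------
1  | Stapler | 445.38
5  | Folder  | 594.1 
6  | Pen     | 870.89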